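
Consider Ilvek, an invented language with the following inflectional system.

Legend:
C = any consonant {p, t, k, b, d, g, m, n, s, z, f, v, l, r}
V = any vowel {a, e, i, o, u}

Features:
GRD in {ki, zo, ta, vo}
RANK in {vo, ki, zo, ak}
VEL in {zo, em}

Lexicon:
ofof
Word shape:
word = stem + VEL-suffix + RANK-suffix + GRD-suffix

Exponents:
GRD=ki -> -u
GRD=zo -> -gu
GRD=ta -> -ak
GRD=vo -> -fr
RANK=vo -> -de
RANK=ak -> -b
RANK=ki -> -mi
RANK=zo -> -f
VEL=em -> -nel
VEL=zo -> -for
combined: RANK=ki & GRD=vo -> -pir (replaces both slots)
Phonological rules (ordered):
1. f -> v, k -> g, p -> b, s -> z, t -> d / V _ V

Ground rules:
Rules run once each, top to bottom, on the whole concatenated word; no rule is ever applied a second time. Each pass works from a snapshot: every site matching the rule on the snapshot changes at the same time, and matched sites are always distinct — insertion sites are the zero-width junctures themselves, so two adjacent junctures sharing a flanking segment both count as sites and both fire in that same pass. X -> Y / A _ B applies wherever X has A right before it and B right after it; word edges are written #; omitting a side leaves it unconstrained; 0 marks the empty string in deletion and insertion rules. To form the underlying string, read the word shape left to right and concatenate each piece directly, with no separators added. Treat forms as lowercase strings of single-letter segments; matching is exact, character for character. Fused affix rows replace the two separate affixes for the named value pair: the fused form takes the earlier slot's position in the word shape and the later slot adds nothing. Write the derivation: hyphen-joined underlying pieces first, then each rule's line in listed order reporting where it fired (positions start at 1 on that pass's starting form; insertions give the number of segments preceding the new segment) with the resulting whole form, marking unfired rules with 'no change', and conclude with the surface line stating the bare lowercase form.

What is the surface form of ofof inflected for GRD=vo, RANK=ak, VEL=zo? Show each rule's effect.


underlying: ofof-for-b-fr
1. f -> v, k -> g, p -> b, s -> z, t -> d / V _ V: fires at position(s) 2: ovofforbfr
surface: ovofforbfr


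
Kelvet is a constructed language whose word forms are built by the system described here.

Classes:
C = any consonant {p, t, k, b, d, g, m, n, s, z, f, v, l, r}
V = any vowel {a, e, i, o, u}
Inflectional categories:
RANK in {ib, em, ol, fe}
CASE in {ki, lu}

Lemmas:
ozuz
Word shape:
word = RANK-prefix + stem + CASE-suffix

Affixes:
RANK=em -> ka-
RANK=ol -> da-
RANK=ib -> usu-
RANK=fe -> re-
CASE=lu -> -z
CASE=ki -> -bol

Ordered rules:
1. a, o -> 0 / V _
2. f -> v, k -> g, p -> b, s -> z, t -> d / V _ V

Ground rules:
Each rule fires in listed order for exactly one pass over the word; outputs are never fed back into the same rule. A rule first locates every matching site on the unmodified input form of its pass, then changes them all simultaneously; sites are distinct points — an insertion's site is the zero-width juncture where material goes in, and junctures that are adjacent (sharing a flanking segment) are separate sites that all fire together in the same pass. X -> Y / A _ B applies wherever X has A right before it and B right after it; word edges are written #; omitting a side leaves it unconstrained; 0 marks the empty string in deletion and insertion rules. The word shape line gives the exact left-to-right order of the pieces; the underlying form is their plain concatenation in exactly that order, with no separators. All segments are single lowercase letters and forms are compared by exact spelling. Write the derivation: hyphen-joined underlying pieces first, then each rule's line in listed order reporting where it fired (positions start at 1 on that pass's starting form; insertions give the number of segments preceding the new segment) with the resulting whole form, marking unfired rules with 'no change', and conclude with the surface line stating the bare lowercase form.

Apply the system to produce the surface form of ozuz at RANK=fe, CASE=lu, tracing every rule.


underlying: re-ozuz-z
1. a, o -> 0 / V _: fires at position(s) 3: rezuzz
2. f -> v, k -> g, p -> b, s -> z, t -> d / V _ V: no change
surface: rezuzz


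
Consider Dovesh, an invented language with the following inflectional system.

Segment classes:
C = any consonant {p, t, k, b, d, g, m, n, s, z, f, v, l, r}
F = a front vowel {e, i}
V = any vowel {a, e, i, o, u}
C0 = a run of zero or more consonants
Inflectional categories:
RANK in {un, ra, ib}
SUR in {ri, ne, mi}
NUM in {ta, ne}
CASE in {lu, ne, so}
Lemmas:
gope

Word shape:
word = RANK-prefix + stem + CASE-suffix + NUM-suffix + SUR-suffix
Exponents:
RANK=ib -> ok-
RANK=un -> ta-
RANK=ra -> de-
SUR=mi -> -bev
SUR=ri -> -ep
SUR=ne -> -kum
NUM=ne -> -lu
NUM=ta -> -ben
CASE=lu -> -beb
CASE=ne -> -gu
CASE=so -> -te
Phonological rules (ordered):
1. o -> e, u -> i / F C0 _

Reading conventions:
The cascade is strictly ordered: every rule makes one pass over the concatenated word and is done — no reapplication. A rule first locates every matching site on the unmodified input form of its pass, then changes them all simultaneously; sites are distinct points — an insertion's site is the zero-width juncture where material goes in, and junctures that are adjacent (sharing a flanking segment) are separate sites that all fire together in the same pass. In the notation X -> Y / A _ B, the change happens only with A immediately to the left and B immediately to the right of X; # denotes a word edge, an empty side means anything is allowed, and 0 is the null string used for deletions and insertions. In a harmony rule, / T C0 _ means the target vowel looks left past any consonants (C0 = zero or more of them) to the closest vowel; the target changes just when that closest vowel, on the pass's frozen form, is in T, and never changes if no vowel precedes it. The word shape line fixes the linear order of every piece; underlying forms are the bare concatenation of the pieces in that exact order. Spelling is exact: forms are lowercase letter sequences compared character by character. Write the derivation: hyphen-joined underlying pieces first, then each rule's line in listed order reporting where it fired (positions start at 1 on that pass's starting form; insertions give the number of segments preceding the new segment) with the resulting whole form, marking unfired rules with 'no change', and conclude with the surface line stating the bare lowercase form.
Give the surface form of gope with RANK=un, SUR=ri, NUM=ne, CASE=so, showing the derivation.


underlying: ta-gope-te-lu-ep
1. o -> e, u -> i / F C0 _: fires at position(s) 10: tagopeteliep
surface: tagopeteliep


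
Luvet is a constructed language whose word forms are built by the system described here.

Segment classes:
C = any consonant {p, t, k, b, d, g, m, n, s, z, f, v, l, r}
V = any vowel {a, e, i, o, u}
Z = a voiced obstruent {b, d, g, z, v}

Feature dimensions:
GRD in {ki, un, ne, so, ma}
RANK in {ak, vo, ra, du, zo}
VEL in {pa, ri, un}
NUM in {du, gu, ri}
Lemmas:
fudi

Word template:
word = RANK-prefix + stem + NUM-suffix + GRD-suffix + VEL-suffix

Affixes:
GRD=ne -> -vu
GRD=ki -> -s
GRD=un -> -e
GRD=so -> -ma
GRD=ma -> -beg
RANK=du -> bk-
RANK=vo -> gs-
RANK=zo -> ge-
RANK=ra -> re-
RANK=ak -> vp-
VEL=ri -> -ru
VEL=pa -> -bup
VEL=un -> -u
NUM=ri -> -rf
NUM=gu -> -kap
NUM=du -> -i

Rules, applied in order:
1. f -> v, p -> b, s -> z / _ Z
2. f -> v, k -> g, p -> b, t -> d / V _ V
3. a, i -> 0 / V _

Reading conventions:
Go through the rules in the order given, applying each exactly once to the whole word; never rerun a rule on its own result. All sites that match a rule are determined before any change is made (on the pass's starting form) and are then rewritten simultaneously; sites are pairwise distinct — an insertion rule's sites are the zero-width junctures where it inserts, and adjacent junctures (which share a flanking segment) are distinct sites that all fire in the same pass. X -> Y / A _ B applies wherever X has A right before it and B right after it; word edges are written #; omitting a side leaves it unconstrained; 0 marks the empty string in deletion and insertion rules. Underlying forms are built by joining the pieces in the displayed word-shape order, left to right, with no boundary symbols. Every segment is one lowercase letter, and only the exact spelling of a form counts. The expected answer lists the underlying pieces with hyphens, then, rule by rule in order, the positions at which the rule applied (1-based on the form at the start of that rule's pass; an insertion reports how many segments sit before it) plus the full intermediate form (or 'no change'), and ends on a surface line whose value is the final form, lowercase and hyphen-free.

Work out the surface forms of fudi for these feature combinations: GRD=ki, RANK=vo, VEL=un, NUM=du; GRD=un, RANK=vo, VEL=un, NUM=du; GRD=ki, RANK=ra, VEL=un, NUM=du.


cell GRD=ki, RANK=vo, VEL=un, NUM=du:
underlying: gs-fudi-i-s-u
1. f -> v, p -> b, s -> z / _ Z: no change
2. f -> v, k -> g, p -> b, t -> d / V _ V: no change
3. a, i -> 0 / V _: fires at position(s) 7: gsfudisu
surface: gsfudisu

cell GRD=un, RANK=vo, VEL=un, NUM=du:
underlying: gs-fudi-i-e-u
1. f -> v, p -> b, s -> z / _ Z: no change
2. f -> v, k -> g, p -> b, t -> d / V _ V: no change
3. a, i -> 0 / V _: fires at position(s) 7: gsfudieu
surface: gsfudieu

cell GRD=ki, RANK=ra, VEL=un, NUM=du:
underlying: re-fudi-i-s-u
1. f -> v, p -> b, s -> z / _ Z: no change
2. f -> v, k -> g, p -> b, t -> d / V _ V: fires at position(s) 3: revudiisu
3. a, i -> 0 / V _: fires at position(s) 7: revudisu
surface: revudisu


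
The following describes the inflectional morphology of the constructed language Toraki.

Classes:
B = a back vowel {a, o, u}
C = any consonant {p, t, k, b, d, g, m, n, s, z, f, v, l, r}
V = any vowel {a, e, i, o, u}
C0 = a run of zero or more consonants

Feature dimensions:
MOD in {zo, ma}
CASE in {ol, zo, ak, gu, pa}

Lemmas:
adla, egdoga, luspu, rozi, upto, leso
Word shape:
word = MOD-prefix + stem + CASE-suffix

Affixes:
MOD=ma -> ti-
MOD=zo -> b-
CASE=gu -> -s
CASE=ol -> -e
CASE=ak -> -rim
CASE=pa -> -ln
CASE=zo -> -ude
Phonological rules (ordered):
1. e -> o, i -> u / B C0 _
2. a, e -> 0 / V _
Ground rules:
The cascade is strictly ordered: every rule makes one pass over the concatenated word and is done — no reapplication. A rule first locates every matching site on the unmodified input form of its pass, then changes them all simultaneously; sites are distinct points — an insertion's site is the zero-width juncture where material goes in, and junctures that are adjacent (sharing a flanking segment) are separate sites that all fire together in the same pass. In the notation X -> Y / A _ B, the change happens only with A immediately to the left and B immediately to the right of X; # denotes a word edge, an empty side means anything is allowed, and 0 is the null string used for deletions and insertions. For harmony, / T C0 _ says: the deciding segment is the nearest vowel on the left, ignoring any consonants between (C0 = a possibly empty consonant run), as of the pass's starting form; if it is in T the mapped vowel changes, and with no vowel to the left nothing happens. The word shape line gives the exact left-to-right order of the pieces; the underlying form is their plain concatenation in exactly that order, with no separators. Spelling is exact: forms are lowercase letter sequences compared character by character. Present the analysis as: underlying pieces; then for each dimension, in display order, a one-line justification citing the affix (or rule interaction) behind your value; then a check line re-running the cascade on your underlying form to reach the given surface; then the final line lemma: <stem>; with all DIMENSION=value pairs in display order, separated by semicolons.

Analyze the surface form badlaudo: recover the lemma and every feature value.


underlying: b-adla-ude
MOD=zo - signalled by the affix b-
CASE=zo - signalled by the affix -ude
check: badlaude -> badlaudo -> badlaudo
lemma: adla; MOD=zo; CASE=zo


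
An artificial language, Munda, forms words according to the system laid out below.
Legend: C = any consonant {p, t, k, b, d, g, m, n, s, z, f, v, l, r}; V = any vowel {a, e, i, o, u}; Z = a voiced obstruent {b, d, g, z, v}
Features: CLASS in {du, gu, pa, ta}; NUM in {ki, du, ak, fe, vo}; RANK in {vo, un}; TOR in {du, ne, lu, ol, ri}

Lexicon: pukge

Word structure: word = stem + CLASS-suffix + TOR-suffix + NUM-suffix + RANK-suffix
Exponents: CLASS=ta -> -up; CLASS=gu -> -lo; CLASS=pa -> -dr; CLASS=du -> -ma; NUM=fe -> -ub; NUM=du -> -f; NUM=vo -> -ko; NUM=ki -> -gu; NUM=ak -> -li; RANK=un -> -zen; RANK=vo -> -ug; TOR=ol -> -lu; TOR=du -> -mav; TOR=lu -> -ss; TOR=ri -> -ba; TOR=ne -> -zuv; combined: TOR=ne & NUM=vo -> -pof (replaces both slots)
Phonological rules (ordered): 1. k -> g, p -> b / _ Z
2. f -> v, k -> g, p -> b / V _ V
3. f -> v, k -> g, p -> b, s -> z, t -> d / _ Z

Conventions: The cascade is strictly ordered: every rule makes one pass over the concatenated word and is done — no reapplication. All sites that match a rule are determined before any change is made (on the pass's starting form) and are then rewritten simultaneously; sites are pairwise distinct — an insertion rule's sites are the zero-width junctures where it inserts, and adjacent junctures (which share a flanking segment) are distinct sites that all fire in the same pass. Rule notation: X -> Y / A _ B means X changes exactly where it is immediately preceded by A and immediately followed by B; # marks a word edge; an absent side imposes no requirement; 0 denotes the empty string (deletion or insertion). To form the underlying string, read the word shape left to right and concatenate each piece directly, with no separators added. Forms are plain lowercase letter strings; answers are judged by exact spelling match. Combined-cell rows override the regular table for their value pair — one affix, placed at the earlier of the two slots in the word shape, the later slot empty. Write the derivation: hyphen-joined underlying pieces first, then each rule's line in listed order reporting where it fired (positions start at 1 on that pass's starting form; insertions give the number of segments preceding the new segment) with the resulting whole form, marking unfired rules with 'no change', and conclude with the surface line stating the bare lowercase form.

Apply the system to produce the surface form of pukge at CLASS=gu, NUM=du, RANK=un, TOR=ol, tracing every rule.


underlying: pukge-lo-lu-f-zen
1. k -> g, p -> b / _ Z: fires at position(s) 3: puggelolufzen
2. f -> v, k -> g, p -> b / V _ V: no change
3. f -> v, k -> g, p -> b, s -> z, t -> d / _ Z: fires at position(s) 10: puggeloluvzen
surface: puggeloluvzen


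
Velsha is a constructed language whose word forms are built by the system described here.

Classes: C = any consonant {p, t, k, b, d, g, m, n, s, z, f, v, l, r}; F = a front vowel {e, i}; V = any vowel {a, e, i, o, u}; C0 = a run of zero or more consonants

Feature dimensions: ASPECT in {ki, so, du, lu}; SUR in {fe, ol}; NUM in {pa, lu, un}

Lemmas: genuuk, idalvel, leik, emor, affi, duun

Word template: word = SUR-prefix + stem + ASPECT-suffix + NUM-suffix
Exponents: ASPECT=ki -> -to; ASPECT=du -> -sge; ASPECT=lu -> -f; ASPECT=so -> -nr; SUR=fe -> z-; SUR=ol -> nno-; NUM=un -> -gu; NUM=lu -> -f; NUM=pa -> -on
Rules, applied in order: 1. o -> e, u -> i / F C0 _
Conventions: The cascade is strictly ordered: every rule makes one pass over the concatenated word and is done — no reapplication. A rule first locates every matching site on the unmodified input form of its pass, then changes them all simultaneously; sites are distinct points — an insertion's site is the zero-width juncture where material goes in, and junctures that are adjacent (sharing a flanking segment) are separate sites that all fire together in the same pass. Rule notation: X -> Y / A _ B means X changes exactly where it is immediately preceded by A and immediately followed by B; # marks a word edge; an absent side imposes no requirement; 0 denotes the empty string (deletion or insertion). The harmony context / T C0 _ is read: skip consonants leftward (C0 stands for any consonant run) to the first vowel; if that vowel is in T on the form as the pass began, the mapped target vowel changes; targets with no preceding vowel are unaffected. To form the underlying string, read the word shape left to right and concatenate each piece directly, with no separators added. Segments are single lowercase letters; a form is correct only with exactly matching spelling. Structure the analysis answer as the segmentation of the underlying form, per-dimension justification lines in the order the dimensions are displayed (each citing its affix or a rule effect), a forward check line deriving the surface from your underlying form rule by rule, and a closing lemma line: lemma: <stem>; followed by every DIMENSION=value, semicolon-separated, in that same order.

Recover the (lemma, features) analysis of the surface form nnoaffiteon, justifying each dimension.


underlying: nno-affi-to-on
ASPECT=ki - signalled by the affix -to
SUR=ol - signalled by the affix nno-
NUM=pa - signalled by the affix -on
check: nnoaffitoon -> nnoaffiteon
lemma: affi; ASPECT=ki; SUR=ol; NUM=pa


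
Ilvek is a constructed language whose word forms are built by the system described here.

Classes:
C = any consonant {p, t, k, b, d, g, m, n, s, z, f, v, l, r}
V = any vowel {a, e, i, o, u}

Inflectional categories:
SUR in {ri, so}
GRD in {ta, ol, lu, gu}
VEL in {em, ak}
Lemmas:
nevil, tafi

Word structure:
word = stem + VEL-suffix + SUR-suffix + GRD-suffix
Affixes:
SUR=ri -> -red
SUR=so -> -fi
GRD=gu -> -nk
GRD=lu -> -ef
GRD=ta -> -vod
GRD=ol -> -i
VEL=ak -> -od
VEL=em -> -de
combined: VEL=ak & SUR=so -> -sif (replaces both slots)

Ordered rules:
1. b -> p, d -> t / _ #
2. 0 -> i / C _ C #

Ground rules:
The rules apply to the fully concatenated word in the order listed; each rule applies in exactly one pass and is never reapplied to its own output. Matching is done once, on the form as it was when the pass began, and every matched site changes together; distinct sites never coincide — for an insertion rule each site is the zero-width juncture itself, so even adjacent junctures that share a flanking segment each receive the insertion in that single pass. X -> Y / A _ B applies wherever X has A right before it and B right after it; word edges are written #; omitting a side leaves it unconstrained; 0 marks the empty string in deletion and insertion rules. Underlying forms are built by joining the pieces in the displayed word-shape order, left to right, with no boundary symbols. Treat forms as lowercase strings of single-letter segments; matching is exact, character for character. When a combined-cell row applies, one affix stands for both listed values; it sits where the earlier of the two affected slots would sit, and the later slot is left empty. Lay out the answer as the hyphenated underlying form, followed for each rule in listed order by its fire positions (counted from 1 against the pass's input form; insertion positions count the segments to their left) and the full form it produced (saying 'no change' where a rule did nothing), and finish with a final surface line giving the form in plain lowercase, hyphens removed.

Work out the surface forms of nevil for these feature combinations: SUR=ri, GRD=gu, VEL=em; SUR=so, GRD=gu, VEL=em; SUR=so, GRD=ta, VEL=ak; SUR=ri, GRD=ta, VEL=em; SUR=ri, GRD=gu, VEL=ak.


cell SUR=ri, GRD=gu, VEL=em:
underlying: nevil-de-red-nk
1. b -> p, d -> t / _ #: no change
2. 0 -> i / C _ C #: inserts after position(s) 11: nevilderednik
surface: nevilderednik

cell SUR=so, GRD=gu, VEL=em:
underlying: nevil-de-fi-nk
1. b -> p, d -> t / _ #: no change
2. 0 -> i / C _ C #: inserts after position(s) 10: nevildefinik
surface: nevildefinik

cell SUR=so, GRD=ta, VEL=ak:
underlying: nevil-sif-vod
1. b -> p, d -> t / _ #: fires at position(s) 11: nevilsifvot
2. 0 -> i / C _ C #: no change
surface: nevilsifvot

cell SUR=ri, GRD=ta, VEL=em:
underlying: nevil-de-red-vod
1. b -> p, d -> t / _ #: fires at position(s) 13: nevilderedvot
2. 0 -> i / C _ C #: no change
surface: nevilderedvot

cell SUR=ri, GRD=gu, VEL=ak:
underlying: nevil-od-red-nk
1. b -> p, d -> t / _ #: no change
2. 0 -> i / C _ C #: inserts after position(s) 11: nevilodrednik
surface: nevilodrednik


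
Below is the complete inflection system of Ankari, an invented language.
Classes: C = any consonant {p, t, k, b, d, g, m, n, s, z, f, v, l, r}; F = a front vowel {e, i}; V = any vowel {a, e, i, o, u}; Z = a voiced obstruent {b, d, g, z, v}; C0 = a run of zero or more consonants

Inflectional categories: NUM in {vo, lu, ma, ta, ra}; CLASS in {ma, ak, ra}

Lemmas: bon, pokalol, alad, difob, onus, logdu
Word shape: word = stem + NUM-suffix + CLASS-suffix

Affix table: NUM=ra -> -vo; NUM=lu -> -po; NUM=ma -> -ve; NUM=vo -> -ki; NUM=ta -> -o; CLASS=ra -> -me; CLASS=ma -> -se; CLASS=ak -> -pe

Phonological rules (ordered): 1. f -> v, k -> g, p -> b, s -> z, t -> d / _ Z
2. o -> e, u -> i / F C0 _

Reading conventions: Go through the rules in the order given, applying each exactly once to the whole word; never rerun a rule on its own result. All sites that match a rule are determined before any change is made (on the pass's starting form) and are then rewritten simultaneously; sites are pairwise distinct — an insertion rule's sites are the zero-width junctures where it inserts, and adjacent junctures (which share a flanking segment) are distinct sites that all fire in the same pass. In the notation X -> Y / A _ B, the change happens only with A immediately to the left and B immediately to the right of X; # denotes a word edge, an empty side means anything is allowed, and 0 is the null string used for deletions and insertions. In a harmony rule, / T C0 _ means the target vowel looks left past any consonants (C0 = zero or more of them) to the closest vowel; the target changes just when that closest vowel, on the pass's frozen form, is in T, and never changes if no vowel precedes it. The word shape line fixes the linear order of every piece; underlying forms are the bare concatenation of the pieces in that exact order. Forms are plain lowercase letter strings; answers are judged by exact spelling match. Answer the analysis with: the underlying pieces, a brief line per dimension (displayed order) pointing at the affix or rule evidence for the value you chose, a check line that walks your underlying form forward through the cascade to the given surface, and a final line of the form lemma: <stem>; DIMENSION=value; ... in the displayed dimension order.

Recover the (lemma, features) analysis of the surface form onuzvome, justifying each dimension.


underlying: onus-vo-me
NUM=ra - signalled by the affix -vo
CLASS=ra - signalled by the affix -me
check: onusvome -> onuzvome -> onuzvome
lemma: onus; NUM=ra; CLASS=ra


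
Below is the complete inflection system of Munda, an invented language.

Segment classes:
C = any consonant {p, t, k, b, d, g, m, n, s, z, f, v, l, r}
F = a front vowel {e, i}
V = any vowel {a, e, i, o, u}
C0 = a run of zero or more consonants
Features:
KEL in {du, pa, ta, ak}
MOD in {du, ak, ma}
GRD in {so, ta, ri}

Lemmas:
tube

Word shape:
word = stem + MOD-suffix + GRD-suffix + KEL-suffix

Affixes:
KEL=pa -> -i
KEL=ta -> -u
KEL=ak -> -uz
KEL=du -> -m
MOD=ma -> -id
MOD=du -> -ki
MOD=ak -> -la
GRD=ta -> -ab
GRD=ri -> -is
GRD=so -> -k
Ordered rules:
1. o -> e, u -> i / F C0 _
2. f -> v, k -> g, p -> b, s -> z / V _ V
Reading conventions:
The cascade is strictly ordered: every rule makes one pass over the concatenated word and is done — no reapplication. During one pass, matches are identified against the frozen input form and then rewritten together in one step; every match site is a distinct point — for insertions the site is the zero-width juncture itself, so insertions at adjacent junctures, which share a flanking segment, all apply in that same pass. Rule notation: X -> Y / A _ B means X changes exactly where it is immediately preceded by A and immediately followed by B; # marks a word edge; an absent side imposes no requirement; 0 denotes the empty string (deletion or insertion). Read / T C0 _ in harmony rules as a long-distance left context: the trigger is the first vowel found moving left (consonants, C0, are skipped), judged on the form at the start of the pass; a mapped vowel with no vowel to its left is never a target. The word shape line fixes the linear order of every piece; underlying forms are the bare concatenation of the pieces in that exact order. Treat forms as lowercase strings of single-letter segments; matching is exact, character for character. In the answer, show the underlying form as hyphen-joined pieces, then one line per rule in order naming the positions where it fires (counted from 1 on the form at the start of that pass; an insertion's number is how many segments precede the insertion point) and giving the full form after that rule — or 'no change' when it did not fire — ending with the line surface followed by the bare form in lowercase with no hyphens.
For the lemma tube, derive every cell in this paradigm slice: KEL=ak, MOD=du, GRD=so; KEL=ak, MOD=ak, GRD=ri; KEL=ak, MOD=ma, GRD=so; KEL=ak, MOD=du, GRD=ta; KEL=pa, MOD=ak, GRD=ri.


cell KEL=ak, MOD=du, GRD=so:
underlying: tube-ki-k-uz
1. o -> e, u -> i / F C0 _: fires at position(s) 8: tubekikiz
2. f -> v, k -> g, p -> b, s -> z / V _ V: fires at position(s) 5, 7: tubegigiz
surface: tubegigiz

cell KEL=ak, MOD=ak, GRD=ri:
underlying: tube-la-is-uz
1. o -> e, u -> i / F C0 _: fires at position(s) 9: tubelaisiz
2. f -> v, k -> g, p -> b, s -> z / V _ V: fires at position(s) 8: tubelaiziz
surface: tubelaiziz

cell KEL=ak, MOD=ma, GRD=so:
underlying: tube-id-k-uz
1. o -> e, u -> i / F C0 _: fires at position(s) 8: tubeidkiz
2. f -> v, k -> g, p -> b, s -> z / V _ V: no change
surface: tubeidkiz

cell KEL=ak, MOD=du, GRD=ta:
underlying: tube-ki-ab-uz
1. o -> e, u -> i / F C0 _: no change
2. f -> v, k -> g, p -> b, s -> z / V _ V: fires at position(s) 5: tubegiabuz
surface: tubegiabuz

cell KEL=pa, MOD=ak, GRD=ri:
underlying: tube-la-is-i
1. o -> e, u -> i / F C0 _: no change
2. f -> v, k -> g, p -> b, s -> z / V _ V: fires at position(s) 8: tubelaizi
surface: tubelaizi


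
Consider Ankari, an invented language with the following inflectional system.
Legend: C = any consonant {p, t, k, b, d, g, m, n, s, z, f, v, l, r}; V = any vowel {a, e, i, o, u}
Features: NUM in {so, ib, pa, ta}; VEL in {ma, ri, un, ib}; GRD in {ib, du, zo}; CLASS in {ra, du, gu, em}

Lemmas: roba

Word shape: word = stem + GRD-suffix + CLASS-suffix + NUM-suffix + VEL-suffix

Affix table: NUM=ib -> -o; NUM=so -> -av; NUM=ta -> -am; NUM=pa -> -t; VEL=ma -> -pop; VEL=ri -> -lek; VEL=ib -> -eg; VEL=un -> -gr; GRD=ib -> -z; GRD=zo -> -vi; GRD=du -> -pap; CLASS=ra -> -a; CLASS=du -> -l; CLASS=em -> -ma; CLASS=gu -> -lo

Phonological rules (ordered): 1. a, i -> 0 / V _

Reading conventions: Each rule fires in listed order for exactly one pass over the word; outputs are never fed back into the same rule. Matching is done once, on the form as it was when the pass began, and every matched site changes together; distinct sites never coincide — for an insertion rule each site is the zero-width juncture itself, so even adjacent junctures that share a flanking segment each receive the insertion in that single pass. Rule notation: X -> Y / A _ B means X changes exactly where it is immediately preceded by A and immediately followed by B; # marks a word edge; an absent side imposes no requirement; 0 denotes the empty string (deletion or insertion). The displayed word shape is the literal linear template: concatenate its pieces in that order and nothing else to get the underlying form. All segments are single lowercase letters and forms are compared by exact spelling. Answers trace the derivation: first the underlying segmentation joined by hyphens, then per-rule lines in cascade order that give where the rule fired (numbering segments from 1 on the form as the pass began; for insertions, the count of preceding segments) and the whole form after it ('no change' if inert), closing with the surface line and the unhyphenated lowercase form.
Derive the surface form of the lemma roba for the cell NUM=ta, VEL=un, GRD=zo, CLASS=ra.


underlying: roba-vi-a-am-gr
1. a, i -> 0 / V _: fires at position(s) 7, 8: robavimgr
surface: robavimgr


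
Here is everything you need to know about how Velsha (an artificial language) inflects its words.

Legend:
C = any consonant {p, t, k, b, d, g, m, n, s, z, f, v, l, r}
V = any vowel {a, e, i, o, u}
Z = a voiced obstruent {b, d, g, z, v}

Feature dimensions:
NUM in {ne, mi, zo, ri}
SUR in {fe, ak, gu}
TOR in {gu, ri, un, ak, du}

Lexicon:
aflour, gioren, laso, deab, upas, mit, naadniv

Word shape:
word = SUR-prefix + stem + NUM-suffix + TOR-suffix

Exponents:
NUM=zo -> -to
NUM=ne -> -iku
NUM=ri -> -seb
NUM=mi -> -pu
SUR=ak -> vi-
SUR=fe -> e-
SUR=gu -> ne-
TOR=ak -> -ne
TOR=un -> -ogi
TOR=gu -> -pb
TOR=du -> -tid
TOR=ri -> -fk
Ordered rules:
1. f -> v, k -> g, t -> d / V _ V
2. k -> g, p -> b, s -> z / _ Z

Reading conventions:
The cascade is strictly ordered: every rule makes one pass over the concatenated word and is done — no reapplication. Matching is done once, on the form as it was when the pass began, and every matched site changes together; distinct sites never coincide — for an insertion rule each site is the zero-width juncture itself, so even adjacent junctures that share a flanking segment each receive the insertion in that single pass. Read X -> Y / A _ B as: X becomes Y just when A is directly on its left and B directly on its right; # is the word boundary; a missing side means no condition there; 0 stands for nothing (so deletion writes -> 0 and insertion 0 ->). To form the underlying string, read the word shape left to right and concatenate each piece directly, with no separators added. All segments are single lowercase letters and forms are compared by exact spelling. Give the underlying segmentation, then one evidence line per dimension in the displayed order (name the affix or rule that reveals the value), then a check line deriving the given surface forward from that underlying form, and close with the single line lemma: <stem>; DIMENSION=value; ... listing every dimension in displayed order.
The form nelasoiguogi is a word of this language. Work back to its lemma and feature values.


underlying: ne-laso-iku-ogi
NUM=ne - signalled by the affix -iku
SUR=gu - signalled by the affix ne-
TOR=un - signalled by the affix -ogi
check: nelasoikuogi -> nelasoiguogi -> nelasoiguogi
lemma: laso; NUM=ne; SUR=gu; TOR=un


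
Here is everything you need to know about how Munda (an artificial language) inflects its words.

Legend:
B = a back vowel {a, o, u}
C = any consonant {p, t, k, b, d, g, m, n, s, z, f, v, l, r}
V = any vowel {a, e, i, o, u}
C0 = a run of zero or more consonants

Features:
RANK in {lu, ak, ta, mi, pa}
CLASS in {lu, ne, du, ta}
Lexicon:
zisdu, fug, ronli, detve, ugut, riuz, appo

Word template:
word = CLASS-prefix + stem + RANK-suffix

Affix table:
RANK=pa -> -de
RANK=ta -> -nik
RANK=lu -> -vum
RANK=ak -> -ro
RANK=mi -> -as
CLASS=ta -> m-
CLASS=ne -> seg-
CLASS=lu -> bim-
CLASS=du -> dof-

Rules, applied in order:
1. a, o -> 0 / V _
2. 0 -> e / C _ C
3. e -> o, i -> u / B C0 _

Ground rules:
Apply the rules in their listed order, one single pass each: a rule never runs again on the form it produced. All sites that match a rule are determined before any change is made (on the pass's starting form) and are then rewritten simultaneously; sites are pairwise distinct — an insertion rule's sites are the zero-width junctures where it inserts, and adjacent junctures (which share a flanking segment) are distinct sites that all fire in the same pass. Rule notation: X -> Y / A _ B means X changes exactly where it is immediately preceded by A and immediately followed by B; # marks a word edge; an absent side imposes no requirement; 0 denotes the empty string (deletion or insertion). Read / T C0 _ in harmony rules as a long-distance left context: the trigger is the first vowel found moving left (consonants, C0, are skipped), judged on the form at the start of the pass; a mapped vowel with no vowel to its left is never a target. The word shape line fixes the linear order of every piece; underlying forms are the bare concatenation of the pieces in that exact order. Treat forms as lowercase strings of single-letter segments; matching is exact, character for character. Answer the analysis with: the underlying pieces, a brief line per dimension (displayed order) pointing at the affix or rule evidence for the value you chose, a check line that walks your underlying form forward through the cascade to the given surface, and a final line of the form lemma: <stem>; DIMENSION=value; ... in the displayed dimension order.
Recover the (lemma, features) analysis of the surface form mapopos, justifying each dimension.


underlying: m-appo-as
RANK=mi - signalled by the affix -as
CLASS=ta - signalled by the affix m-
check: mappoas -> mappos -> mapepos -> mapopos
lemma: appo; RANK=mi; CLASS=ta


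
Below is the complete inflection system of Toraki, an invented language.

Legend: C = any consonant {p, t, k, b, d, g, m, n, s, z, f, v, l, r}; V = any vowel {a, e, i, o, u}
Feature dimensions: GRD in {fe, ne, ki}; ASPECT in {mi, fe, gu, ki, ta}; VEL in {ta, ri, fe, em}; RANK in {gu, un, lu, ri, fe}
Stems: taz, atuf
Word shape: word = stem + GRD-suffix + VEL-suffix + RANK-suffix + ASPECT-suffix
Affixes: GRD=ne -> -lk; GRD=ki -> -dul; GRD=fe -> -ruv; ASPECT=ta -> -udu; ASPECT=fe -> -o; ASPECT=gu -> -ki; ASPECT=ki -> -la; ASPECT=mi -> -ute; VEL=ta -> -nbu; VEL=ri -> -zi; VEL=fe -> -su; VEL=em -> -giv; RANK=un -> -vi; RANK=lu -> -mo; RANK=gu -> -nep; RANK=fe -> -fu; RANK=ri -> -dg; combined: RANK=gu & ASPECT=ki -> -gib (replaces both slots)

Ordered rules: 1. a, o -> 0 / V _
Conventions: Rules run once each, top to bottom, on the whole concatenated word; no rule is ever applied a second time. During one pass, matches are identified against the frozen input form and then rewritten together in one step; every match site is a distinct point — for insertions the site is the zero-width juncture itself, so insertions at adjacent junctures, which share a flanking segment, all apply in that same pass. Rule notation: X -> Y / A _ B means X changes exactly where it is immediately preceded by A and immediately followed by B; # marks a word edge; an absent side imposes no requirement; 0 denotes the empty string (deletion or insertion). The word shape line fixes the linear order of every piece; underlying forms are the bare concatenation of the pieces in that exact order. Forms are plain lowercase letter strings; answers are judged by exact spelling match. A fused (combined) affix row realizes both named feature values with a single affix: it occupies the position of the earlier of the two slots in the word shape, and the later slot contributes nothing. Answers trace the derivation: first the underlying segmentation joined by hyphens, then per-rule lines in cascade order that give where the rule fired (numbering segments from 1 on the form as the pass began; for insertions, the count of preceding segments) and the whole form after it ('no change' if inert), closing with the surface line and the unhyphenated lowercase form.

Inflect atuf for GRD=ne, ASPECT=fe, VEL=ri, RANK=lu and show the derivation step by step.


underlying: atuf-lk-zi-mo-o
1. a, o -> 0 / V _: fires at position(s) 11: atuflkzimo
surface: atuflkzimo


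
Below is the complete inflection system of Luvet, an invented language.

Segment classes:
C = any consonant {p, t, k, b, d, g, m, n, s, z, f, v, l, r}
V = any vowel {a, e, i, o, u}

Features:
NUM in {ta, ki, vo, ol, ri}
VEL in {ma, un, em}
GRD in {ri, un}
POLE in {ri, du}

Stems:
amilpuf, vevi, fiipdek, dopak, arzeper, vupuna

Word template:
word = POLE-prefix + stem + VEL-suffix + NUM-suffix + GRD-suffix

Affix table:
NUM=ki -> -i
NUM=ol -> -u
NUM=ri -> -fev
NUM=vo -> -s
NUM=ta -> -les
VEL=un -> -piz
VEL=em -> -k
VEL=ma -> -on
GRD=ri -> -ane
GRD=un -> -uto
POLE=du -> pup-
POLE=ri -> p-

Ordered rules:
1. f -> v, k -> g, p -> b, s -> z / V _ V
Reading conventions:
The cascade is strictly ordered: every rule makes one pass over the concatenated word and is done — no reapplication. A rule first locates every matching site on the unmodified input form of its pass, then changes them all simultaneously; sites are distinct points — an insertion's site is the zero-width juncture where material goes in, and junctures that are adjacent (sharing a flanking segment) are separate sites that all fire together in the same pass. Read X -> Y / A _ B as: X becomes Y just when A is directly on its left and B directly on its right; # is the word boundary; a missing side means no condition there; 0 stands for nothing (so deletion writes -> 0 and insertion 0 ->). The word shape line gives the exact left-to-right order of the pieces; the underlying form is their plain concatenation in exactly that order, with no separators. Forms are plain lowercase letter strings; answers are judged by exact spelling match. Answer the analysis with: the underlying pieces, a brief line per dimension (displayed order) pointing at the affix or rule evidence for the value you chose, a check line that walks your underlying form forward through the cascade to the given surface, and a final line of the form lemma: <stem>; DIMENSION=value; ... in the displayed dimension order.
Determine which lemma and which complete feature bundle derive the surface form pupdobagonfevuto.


underlying: pup-dopak-on-fev-uto
NUM=ri - signalled by the affix -fev
VEL=ma - signalled by the affix -on
GRD=un - signalled by the affix -uto
POLE=du - signalled by the affix pup-
check: pupdopakonfevuto -> pupdobagonfevuto
lemma: dopak; NUM=ri; VEL=ma; GRD=un; POLE=du


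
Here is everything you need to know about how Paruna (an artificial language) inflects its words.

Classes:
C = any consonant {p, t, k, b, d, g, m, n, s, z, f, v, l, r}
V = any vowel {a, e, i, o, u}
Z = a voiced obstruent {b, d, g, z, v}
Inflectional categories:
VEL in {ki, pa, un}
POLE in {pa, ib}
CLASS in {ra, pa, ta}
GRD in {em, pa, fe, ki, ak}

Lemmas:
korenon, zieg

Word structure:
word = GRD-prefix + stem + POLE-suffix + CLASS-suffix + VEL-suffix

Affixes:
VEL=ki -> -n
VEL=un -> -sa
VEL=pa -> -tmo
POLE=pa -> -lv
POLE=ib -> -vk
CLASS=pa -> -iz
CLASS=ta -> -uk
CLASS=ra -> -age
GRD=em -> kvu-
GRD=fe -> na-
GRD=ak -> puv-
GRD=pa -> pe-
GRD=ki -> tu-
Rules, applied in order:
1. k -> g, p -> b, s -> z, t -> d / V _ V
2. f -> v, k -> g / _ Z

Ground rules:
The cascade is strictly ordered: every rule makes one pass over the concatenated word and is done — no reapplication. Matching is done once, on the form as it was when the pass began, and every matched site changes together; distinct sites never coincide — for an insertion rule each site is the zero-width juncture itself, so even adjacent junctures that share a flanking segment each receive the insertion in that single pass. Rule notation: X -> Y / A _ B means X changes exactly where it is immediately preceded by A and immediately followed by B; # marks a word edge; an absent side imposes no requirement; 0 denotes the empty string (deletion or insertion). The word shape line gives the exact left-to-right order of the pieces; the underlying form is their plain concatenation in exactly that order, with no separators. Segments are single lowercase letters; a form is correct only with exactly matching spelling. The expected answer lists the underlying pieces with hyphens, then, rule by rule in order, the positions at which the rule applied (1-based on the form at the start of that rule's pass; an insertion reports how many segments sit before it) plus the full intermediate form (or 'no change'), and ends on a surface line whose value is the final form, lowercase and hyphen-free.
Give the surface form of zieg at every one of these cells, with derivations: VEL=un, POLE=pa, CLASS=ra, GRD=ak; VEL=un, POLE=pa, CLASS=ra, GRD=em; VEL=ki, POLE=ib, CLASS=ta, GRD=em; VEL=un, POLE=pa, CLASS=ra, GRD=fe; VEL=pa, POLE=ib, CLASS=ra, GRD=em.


cell VEL=un, POLE=pa, CLASS=ra, GRD=ak:
underlying: puv-zieg-lv-age-sa
1. k -> g, p -> b, s -> z, t -> d / V _ V: fires at position(s) 13: puvzieglvageza
2. f -> v, k -> g / _ Z: no change
surface: puvzieglvageza

cell VEL=un, POLE=pa, CLASS=ra, GRD=em:
underlying: kvu-zieg-lv-age-sa
1. k -> g, p -> b, s -> z, t -> d / V _ V: fires at position(s) 13: kvuzieglvageza
2. f -> v, k -> g / _ Z: fires at position(s) 1: gvuzieglvageza
surface: gvuzieglvageza

cell VEL=ki, POLE=ib, CLASS=ta, GRD=em:
underlying: kvu-zieg-vk-uk-n
1. k -> g, p -> b, s -> z, t -> d / V _ V: no change
2. f -> v, k -> g / _ Z: fires at position(s) 1: gvuziegvkukn
surface: gvuziegvkukn

cell VEL=un, POLE=pa, CLASS=ra, GRD=fe:
underlying: na-zieg-lv-age-sa
1. k -> g, p -> b, s -> z, t -> d / V _ V: fires at position(s) 12: nazieglvageza
2. f -> v, k -> g / _ Z: no change
surface: nazieglvageza

cell VEL=pa, POLE=ib, CLASS=ra, GRD=em:
underlying: kvu-zieg-vk-age-tmo
1. k -> g, p -> b, s -> z, t -> d / V _ V: no change
2. f -> v, k -> g / _ Z: fires at position(s) 1: gvuziegvkagetmo
surface: gvuziegvkagetmo
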